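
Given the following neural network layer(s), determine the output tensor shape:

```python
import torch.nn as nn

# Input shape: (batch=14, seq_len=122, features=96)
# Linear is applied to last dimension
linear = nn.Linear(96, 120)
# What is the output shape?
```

Input: (14, 122, 96) -> Output: (14, 122, 120)

Answer: (14, 122, 120)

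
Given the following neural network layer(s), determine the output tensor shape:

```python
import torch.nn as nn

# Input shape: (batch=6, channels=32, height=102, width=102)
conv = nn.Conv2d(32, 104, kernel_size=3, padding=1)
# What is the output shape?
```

Input: (6, 32, 102, 102) -> Output: (6, 104, 102, 102)

Answer: (6, 104, 102, 102)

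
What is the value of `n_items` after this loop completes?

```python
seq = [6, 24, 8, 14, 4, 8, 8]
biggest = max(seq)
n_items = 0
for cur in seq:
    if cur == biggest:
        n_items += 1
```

Count of max value 24 in [6, 24, 8, 14, 4, 8, 8]
`n_items` takes the values: 0 → 1

Answer: 1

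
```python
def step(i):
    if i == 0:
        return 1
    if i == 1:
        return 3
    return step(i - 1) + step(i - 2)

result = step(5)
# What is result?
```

Build up from base cases: step(0)=1, step(1)=3, step(2)=4, step(3)=7, step(4)=11, step(5)=18

Answer: 18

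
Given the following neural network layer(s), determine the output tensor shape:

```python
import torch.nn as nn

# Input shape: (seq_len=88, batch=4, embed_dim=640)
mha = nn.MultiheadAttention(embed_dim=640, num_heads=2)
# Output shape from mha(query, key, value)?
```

Input: (88, 4, 640) -> Output: (88, 4, 640)

Answer: (88, 4, 640)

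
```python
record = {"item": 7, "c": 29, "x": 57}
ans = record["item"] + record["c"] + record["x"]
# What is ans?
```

Trace:
`record = {"item": 7, "c": 29, "x": 57}` → record = {'item': 7, 'c': 29, 'x': 57}
`ans = record["item"] + record["c"] + record["x"]` → ans = 93
So ans = 93

Answer: 93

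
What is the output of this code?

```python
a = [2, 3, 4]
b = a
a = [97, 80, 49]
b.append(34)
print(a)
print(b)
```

Key concept: rebinding vs mutation: a is rebound to a new list, b still points at the original.
Step by step:
`a = [2, 3, 4]` → a = [2, 3, 4]
`b = a` → b = [2, 3, 4] (same object as a)
`a = [97, 80, 49]` → a = [97, 80, 49]
`b.append(34)` → b = [2, 3, 4, 34]
`print(a)` → prints [97, 80, 49]
`print(b)` → prints [2, 3, 4, 34]

Answer:
[97, 80, 49]
[2, 3, 4, 34]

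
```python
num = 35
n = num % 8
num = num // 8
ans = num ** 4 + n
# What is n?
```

Trace:
`num = 35` → num = 35
`n = num % 8` → n = 3
`num = num // 8` → num = 4
`ans = num ** 4 + n` → ans = 259
So n = 3

Answer: 3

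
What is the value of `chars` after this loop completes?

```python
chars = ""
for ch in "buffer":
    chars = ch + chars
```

Reverse 'buffer'
`chars` takes the values: "" → "b" → "ub" → "fub" → "ffub" → "effub" → "reffub"

Answer: "reffub"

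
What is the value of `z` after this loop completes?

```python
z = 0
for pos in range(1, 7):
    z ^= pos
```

XOR of 1 to 6
`z` takes the values: 0 → 1 → 3 → 0 → 4 → 1 → 7

Answer: 7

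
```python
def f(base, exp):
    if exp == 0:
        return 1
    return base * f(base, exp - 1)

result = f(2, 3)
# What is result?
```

f(2, 3) = 2 * 2 * 2 = 8

Answer: 8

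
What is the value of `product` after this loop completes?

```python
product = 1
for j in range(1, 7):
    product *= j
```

6! = 720
`product` takes the values: 1 → 2 → 6 → 24 → 120 → 720

Answer: 720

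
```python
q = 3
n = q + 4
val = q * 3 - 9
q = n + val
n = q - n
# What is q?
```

Trace:
`q = 3` → q = 3
`n = q + 4` → n = 7
`val = q * 3 - 9` → val = 0
`q = n + val` → q = 7
`n = q - n` → n = 0
So q = 7

Answer: 7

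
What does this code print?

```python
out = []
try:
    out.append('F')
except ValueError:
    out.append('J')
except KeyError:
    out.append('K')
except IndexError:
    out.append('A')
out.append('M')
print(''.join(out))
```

Execution trace: 'F' (try body, no exception) → 'M' (after the try/except). Output: FM

Answer: FM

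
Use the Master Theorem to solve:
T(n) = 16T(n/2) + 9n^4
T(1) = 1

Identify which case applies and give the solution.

a=16, b=2, f(n)=9n^4. log_2(16) = 4. Since c=4 = 4, Case 2 applies: T(n) = Θ(n^log_b(a) · log n) = O(n^4 log n).

Answer: O(n^4 log n) - Case 2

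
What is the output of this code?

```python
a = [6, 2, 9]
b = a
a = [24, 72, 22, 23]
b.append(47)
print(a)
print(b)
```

Key concept: rebinding vs mutation: a is rebound to a new list, b still points at the original.
Step by step:
`a = [6, 2, 9]` → a = [6, 2, 9]
`b = a` → b = [6, 2, 9] (same object as a)
`a = [24, 72, 22, 23]` → a = [24, 72, 22, 23]
`b.append(47)` → b = [6, 2, 9, 47]
`print(a)` → prints [24, 72, 22, 23]
`print(b)` → prints [6, 2, 9, 47]

Answer:
[24, 72, 22, 23]
[6, 2, 9, 47]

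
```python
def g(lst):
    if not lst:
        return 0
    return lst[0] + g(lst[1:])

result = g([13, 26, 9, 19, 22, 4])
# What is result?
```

13 + 26 + 9 + 19 + 22 + 4 + 0 = 93

Answer: 93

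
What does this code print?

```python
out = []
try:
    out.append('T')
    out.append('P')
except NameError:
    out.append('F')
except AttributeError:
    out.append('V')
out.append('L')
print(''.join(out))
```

Execution trace: 'T' (try body) → 'P' (try body, no exception) → 'L' (after the try/except). Output: TPL

Answer: TPL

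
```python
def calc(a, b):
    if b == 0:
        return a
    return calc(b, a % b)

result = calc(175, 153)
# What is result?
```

calc(175, 153) -> calc(153, 22) -> calc(22, 21) -> calc(21, 1) -> calc(1, 0) -> 1

Answer: 1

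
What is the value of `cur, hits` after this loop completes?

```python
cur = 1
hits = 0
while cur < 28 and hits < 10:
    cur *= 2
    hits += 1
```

Double until >= 28 or 10 iterations
`cur, hits` takes the values: (1, 0) → (2, 0) → (2, 1) → (4, 1) → (4, 2) → (8, 2) → (8, 3) → (16, 3) → (16, 4) → (32, 4) → (32, 5)

Answer: 32, 5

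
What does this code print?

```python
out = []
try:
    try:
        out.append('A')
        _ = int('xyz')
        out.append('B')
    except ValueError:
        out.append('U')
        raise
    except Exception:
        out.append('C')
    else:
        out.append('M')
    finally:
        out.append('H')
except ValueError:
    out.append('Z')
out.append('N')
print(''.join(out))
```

Execution trace: 'A' (inner try body) → 'U' (inner except ValueError) → 'H' (inner finally) → 'Z' (outer except ValueError) → 'N' (after the try/except). Output: AUHZN

Answer: AUHZN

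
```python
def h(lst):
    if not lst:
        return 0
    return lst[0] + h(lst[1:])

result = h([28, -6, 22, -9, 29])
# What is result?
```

28 + (-6) + 22 + (-9) + 29 + 0 = 64

Answer: 64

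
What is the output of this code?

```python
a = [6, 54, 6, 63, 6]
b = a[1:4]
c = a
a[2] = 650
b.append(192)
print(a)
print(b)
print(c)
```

Key concept: slice vs alias.
Step by step:
`a = [6, 54, 6, 63, 6]` → a = [6, 54, 6, 63, 6]
`b = a[1:4]` → b = [54, 6, 63]
`c = a` → c = [6, 54, 6, 63, 6] (same object as a)
`a[2] = 650` → a = [6, 54, 650, 63, 6] (same object as c); c = [6, 54, 650, 63, 6] (same object as a)
`b.append(192)` → b = [54, 6, 63, 192]
`print(a)` → prints [6, 54, 650, 63, 6]
`print(b)` → prints [54, 6, 63, 192]
`print(c)` → prints [6, 54, 650, 63, 6]

Answer:
[6, 54, 650, 63, 6]
[54, 6, 63, 192]
[6, 54, 650, 63, 6]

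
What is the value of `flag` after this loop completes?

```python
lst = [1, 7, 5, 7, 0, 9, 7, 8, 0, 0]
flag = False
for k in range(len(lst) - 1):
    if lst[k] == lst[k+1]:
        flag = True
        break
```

Check consecutive duplicates in [1, 7, 5, 7, 0, 9, 7, 8, 0, 0]
`flag` takes the values: False → True

Answer: True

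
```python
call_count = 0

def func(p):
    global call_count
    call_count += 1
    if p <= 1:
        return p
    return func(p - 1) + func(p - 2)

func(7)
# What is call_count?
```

Calls(p) = 1 + Calls(p-1) + Calls(p-2); Calls(0)=Calls(1)=1. For p=7 this gives 41.

Answer: 41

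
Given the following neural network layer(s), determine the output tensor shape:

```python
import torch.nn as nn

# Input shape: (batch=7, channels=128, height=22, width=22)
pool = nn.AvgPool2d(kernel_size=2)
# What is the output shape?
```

Input: (7, 128, 22, 22) -> Output: (7, 128, 11, 11)

Answer: (7, 128, 11, 11)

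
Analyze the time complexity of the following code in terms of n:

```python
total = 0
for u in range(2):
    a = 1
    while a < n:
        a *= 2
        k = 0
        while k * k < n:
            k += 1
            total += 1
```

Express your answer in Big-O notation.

Each loop level contributes: 1 × log n × √n. Multiplying the contributions gives O(√n log n).

Answer: O(√n log n)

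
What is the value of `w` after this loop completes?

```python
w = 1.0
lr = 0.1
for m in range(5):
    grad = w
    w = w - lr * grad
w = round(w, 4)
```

Gradient descent: w = 1.0 * (1 - 0.1)^5
`w` takes the values: 1.0 → 0.9 → 0.81 → 0.729 → 0.6561 → 0.59049 → 0.5905

Answer: 0.5905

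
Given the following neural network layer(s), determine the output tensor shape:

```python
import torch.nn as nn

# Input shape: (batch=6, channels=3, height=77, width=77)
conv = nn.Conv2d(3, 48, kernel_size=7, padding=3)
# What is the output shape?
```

Input: (6, 3, 77, 77) -> Output: (6, 48, 77, 77)

Answer: (6, 48, 77, 77)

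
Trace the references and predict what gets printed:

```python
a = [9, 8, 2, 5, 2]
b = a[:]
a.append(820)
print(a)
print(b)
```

Key concept: slice [:] creates copy.
Step by step:
`a = [9, 8, 2, 5, 2]` → a = [9, 8, 2, 5, 2]
`b = a[:]` → b = [9, 8, 2, 5, 2]
`a.append(820)` → a = [9, 8, 2, 5, 2, 820]
`print(a)` → prints [9, 8, 2, 5, 2, 820]
`print(b)` → prints [9, 8, 2, 5, 2]

Answer:
[9, 8, 2, 5, 2, 820]
[9, 8, 2, 5, 2]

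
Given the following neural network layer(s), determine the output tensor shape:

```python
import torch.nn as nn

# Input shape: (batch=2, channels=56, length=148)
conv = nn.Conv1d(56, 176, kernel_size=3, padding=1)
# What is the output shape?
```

Input: (2, 56, 148) -> Output: (2, 176, 148)

Answer: (2, 176, 148)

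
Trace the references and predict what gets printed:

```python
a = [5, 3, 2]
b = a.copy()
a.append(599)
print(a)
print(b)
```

Key concept: list.copy() creates independent copy.
Step by step:
`a = [5, 3, 2]` → a = [5, 3, 2]
`b = a.copy()` → b = [5, 3, 2]
`a.append(599)` → a = [5, 3, 2, 599]
`print(a)` → prints [5, 3, 2, 599]
`print(b)` → prints [5, 3, 2]

Answer:
[5, 3, 2, 599]
[5, 3, 2]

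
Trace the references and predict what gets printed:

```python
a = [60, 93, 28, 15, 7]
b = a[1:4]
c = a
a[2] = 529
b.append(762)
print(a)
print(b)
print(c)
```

Key concept: slice vs alias.
Step by step:
`a = [60, 93, 28, 15, 7]` → a = [60, 93, 28, 15, 7]
`b = a[1:4]` → b = [93, 28, 15]
`c = a` → c = [60, 93, 28, 15, 7] (same object as a)
`a[2] = 529` → a = [60, 93, 529, 15, 7] (same object as c); c = [60, 93, 529, 15, 7] (same object as a)
`b.append(762)` → b = [93, 28, 15, 762]
`print(a)` → prints [60, 93, 529, 15, 7]
`print(b)` → prints [93, 28, 15, 762]
`print(c)` → prints [60, 93, 529, 15, 7]

Answer:
[60, 93, 529, 15, 7]
[93, 28, 15, 762]
[60, 93, 529, 15, 7]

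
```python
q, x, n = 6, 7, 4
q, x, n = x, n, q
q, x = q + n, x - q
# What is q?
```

Trace:
`q, x, n = 6, 7, 4` → q = 6; x = 7; n = 4
`q, x, n = x, n, q` → q = 7; x = 4; n = 6
`q, x = q + n, x - q` → q = 13; x = -3
So q = 13

Answer: 13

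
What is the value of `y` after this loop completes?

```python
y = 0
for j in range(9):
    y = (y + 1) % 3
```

Increment mod 3, 9 times = 0
`y` takes the values: 0 → 1 → 2 → 0 → 1 → 2 → 0 → 1 → 2 → 0

Answer: 0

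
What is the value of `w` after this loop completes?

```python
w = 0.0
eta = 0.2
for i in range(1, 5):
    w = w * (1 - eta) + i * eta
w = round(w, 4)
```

Moving average with lr=0.2
`w` takes the values: 0.0 → 0.2 → 0.56 → 1.048 → 1.6384

Answer: 1.6384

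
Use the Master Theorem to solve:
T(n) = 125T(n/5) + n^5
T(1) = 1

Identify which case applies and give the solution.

a=125, b=5, f(n)=n^5. log_5(125) = 3. Since c=5 > 3 and the regularity condition holds (125(n/5)^5 = (125/5^5)n^5 with 125/5^5 < 1), Case 3 applies: T(n) = Θ(f(n)) = O(n^5).

Answer: O(n^5) - Case 3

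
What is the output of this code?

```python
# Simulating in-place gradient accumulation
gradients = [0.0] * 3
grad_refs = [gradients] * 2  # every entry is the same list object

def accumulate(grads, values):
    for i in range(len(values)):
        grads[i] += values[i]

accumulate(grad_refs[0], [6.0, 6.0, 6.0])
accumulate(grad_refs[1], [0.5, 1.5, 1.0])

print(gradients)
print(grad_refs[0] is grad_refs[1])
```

Key concept: gradient accumulation aliasing.
Step by step:
`gradients = [0.0] * 3` → gradients = [0.0, 0.0, 0.0]
`grad_refs = [gradients] * 2` → grad_refs = [[0.0, 0.0, 0.0], [0.0, 0.0, 0.0]]
`accumulate(grad_refs[0], [6.0, 6.0, 6.0])` → gradients = [6.0, 6.0, 6.0]; grad_refs = [[6.0, 6.0, 6.0], [6.0, 6.0, 6.0]]
`accumulate(grad_refs[1], [0.5, 1.5, 1.0])` → gradients = [6.5, 7.5, 7.0]; grad_refs = [[6.5, 7.5, 7.0], [6.5, 7.5, 7.0]]
`print(gradients)` → prints [6.5, 7.5, 7.0]
`print(grad_refs[0] is grad_refs[1])` → prints True

Answer:
[6.5, 7.5, 7.0]
True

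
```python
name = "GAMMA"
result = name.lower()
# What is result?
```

Trace:
`name = "GAMMA"` → name = 'GAMMA'
`result = name.lower()` → result = 'gamma'
So result = 'gamma'

Answer: 'gamma'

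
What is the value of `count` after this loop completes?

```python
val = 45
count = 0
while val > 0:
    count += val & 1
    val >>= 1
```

Count set bits in 45 (binary: 0b101101)
`count` takes the values: 0 → 1 → 2 → 3 → 4

Answer: 4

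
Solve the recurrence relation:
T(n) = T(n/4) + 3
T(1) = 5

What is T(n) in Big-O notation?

Each step divides n by 4 and adds 3. After log_4(n) steps we reach T(1)=5. So T(n) = 3·log_4(n) + 5 = O(log n).

Answer: O(log n)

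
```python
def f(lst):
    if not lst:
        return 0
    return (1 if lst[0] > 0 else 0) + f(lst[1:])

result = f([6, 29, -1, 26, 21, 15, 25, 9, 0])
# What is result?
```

Count of positive elements in [6, 29, -1, 26, 21, 15, 25, 9, 0] = 7

Answer: 7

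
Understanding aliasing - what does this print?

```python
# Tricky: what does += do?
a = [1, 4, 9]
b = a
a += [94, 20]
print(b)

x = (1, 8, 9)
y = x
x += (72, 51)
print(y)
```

Key concept: += behavior differs for mutable vs immutable.
Step by step:
`a = [1, 4, 9]` → a = [1, 4, 9]
`b = a` → b = [1, 4, 9] (same object as a)
`a += [94, 20]` → a = [1, 4, 9, 94, 20] (same object as b); b = [1, 4, 9, 94, 20] (same object as a)
`print(b)` → prints [1, 4, 9, 94, 20]
`x = (1, 8, 9)` → x = (1, 8, 9)
`y = x` → y = (1, 8, 9)
`x += (72, 51)` → x = (1, 8, 9, 72, 51)
`print(y)` → prints (1, 8, 9)

Answer:
[1, 4, 9, 94, 20]
(1, 8, 9)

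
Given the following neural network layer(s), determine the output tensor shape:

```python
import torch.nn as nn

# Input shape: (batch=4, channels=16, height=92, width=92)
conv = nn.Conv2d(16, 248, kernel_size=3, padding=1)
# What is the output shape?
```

Input: (4, 16, 92, 92) -> Output: (4, 248, 92, 92)

Answer: (4, 248, 92, 92)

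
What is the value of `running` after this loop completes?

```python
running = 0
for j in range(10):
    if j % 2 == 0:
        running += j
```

Sum of even numbers 0 to 9
`running` takes the values: 0 → 2 → 6 → 12 → 20

Answer: 20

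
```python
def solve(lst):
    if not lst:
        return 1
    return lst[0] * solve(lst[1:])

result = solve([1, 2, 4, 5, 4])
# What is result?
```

Product over [1, 2, 4, 5, 4] = 1 * 2 * 4 * 5 * 4 = 160

Answer: 160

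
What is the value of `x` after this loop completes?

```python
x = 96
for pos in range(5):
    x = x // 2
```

Halve 5 times: 96 // 2^5 = 3
`x` takes the values: 96 → 48 → 24 → 12 → 6 → 3

Answer: 3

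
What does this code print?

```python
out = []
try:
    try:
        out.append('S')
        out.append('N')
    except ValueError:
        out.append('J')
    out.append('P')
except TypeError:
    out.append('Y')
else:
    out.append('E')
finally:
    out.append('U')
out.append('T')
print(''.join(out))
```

Execution trace: 'S' (inner try body) → 'N' (inner try body, no exception) → 'P' (try body, no exception) → 'E' (else) → 'U' (finally) → 'T' (after the try/except). Output: SNPEUT

Answer: SNPEUT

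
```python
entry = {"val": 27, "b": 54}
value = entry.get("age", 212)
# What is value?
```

Trace:
`entry = {"val": 27, "b": 54}` → entry = {'val': 27, 'b': 54}
`value = entry.get("age", 212)` → value = 212
So value = 212

Answer: 212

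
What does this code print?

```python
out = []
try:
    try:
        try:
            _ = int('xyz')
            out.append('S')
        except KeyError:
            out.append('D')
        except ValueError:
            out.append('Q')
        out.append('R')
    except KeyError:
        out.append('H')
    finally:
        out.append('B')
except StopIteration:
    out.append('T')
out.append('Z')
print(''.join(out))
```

Execution trace: 'Q' (inner except ValueError) → 'R' (try body, no exception) → 'B' (finally) → 'Z' (after the try/except). Output: QRBZ

Answer: QRBZ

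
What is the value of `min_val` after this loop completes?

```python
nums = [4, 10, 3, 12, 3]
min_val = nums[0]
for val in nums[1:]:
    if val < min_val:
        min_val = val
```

Minimum of [4, 10, 3, 12, 3]
`min_val` takes the values: 4 → 3

Answer: 3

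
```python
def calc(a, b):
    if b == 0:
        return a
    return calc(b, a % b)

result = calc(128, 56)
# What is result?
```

calc(128, 56) -> calc(56, 16) -> calc(16, 8) -> calc(8, 0) -> 8

Answer: 8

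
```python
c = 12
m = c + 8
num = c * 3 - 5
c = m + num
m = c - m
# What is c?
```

Trace:
`c = 12` → c = 12
`m = c + 8` → m = 20
`num = c * 3 - 5` → num = 31
`c = m + num` → c = 51
`m = c - m` → m = 31
So c = 51

Answer: 51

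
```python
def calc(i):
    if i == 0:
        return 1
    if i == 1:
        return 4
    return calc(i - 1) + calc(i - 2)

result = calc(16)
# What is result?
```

Build up from base cases: calc(0)=1, calc(1)=4, calc(2)=5, calc(3)=9, calc(4)=14, calc(5)=23, calc(6)=37, ..., calc(16)=4558

Answer: 4558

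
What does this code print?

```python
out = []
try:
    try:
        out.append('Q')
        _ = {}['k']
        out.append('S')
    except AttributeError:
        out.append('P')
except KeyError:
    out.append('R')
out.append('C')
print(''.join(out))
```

Execution trace: 'Q' (try body) → 'R' (outer except KeyError) → 'C' (after the try/except). Output: QRC

Answer: QRC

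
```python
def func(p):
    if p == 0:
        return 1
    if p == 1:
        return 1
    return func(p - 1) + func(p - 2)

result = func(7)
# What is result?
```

Build up from base cases: func(0)=1, func(1)=1, func(2)=2, func(3)=3, func(4)=5, func(5)=8, func(6)=13, ..., func(7)=21

Answer: 21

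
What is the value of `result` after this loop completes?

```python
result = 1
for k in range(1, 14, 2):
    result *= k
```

Product of 1, 3, 5, ... up to 13
`result` takes the values: 1 → 3 → 15 → 105 → 945 → 10395 → 135135

Answer: 135135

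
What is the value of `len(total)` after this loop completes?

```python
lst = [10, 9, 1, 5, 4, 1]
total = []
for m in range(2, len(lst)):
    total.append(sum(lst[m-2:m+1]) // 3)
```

Number of 3-element averages
`total` takes the values: [] → [6] → [6, 5] → [6, 5, 3] → [6, 5, 3, 3]
So `len(total)` = 4

Answer: 4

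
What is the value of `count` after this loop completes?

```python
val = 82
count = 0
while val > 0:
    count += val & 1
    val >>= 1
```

Count set bits in 82 (binary: 0b1010010)
`count` takes the values: 0 → 1 → 2 → 3

Answer: 3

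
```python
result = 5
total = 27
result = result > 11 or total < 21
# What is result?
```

Trace:
`result = 5` → result = 5
`total = 27` → total = 27
`result = result > 11 or total < 21` → result = False
So result = False

Answer: False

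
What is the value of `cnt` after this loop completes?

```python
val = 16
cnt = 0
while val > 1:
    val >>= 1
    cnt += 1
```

Count right shifts until 1
`cnt` takes the values: 0 → 1 → 2 → 3 → 4

Answer: 4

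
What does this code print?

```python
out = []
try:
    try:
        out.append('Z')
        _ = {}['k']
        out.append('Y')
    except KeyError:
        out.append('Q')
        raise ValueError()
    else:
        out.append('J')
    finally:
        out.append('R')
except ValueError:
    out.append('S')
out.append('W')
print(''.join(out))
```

Execution trace: 'Z' (inner try body) → 'Q' (inner except KeyError) → 'R' (inner finally) → 'S' (outer except ValueError) → 'W' (after the try/except). Output: ZQRSW

Answer: ZQRSW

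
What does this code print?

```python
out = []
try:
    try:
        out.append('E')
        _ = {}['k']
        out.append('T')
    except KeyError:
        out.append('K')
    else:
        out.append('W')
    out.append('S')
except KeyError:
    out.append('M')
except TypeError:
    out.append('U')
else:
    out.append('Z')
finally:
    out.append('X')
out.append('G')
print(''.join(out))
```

Execution trace: 'E' (inner try body) → 'K' (inner except KeyError) → 'S' (try body, no exception) → 'Z' (else) → 'X' (finally) → 'G' (after the try/except). Output: EKSZXG

Answer: EKSZXG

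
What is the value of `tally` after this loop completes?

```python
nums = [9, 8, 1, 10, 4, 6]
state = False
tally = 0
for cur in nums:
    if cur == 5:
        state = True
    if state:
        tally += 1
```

Count elements after first 5 in [9, 8, 1, 10, 4, 6]
`tally` takes the values: 0

Answer: 0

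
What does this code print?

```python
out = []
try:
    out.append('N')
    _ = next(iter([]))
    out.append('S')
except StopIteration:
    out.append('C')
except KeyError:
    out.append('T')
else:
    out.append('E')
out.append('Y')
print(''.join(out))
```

Execution trace: 'N' (try body) → 'C' (except StopIteration) → 'Y' (after the try/except). Output: NCY

Answer: NCY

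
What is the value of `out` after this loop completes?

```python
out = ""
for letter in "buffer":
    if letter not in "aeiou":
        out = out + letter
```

Remove vowels from 'buffer'
`out` takes the values: "" → "b" → "bf" → "bff" → "bffr"

Answer: "bffr"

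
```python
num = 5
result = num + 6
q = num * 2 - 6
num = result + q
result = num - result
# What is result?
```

Trace:
`num = 5` → num = 5
`result = num + 6` → result = 11
`q = num * 2 - 6` → q = 4
`num = result + q` → num = 15
`result = num - result` → result = 4
So result = 4

Answer: 4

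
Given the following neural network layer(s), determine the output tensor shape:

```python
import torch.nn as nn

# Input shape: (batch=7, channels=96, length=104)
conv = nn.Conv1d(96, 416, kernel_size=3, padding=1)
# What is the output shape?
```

Input: (7, 96, 104) -> Output: (7, 416, 104)

Answer: (7, 416, 104)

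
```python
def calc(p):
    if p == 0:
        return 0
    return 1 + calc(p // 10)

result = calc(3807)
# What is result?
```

Count of digits of 3807: 4

Answer: 4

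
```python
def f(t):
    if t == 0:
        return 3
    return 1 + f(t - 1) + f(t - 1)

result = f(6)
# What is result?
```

f(t) = 1 + 2·f(t-1), f(0)=3. Closed form: (3+1)·2^6 - 1 = 255.

Answer: 255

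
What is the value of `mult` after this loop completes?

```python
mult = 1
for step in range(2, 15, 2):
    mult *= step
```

Product of even numbers 2 to 14
`mult` takes the values: 1 → 2 → 8 → 48 → 384 → 3840 → 46080 → 645120

Answer: 645120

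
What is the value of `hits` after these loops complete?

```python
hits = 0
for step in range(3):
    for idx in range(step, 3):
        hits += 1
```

Upper triangle: 3 + 2 + ... + 1
`hits` takes the values: 0 → 1 → 2 → 3 → 4 → 5 → 6

Answer: 6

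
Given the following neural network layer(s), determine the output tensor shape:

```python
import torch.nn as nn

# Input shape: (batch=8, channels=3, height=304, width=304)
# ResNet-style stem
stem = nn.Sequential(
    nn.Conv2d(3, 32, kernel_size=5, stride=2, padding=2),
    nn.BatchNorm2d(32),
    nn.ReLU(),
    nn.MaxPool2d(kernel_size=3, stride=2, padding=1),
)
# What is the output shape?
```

Input: (8, 3, 304, 304) -> after Conv2d 5x5 stride=2: (8, 32, 152, 152) -> Output: (8, 32, 76, 76)

Answer: (8, 32, 76, 76)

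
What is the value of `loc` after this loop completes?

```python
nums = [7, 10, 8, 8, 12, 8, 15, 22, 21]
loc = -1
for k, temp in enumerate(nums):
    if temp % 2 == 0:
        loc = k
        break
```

First even number index in [7, 10, 8, 8, 12, 8, 15, 22, 21]
`loc` takes the values: -1 → 1

Answer: 1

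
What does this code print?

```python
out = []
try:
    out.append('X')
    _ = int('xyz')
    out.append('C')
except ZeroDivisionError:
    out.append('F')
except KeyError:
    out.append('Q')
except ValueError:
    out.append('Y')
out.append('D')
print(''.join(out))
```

Execution trace: 'X' (try body) → 'Y' (except ValueError) → 'D' (after the try/except). Output: XYD

Answer: XYD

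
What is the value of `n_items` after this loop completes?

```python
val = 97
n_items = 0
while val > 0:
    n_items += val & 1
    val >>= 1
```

Count set bits in 97 (binary: 0b1100001)
`n_items` takes the values: 0 → 1 → 2 → 3

Answer: 3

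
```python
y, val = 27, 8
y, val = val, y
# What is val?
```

Trace:
`y, val = 27, 8` → y = 27; val = 8
`y, val = val, y` → y = 8; val = 27
So val = 27

Answer: 27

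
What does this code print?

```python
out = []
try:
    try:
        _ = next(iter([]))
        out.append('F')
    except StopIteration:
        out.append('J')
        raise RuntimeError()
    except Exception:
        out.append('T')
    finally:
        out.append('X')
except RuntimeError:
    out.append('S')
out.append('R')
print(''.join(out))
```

Execution trace: 'J' (except StopIteration) → 'X' (finally) → 'S' (outer except RuntimeError) → 'R' (after the try/except). Output: JXSR

Answer: JXSR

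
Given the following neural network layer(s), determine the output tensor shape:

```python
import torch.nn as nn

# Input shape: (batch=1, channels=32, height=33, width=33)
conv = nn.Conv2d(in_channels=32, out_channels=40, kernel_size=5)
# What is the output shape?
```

Input: (1, 32, 33, 33) -> Output: (1, 40, 29, 29)

Answer: (1, 40, 29, 29)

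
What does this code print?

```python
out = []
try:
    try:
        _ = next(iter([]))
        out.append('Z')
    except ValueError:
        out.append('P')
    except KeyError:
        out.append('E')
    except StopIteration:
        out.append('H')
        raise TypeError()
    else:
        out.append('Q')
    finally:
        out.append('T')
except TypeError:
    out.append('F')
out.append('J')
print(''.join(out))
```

Execution trace: 'H' (except StopIteration) → 'T' (finally) → 'F' (outer except TypeError) → 'J' (after the try/except). Output: HTFJ

Answer: HTFJ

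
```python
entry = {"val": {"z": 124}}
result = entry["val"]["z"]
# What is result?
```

Trace:
`entry = {"val": {"z": 124}}` → entry = {'val': {'z': 124}}
`result = entry["val"]["z"]` → result = 124
So result = 124

Answer: 124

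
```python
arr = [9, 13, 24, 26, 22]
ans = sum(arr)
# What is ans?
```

Trace:
`arr = [9, 13, 24, 26, 22]` → arr = [9, 13, 24, 26, 22]
`ans = sum(arr)` → ans = 94
So ans = 94

Answer: 94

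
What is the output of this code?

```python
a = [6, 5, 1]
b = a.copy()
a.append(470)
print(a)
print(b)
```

Key concept: list.copy() creates independent copy.
Step by step:
`a = [6, 5, 1]` → a = [6, 5, 1]
`b = a.copy()` → b = [6, 5, 1]
`a.append(470)` → a = [6, 5, 1, 470]
`print(a)` → prints [6, 5, 1, 470]
`print(b)` → prints [6, 5, 1]

Answer:
[6, 5, 1, 470]
[6, 5, 1]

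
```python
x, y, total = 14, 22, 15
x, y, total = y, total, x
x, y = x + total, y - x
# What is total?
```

Trace:
`x, y, total = 14, 22, 15` → x = 14; y = 22; total = 15
`x, y, total = y, total, x` → x = 22; y = 15; total = 14
`x, y = x + total, y - x` → x = 36; y = -7
So total = 14

Answer: 14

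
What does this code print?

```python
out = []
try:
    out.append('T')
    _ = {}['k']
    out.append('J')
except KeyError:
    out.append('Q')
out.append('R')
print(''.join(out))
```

Execution trace: 'T' (try body) → 'Q' (except KeyError) → 'R' (after the try/except). Output: TQR

Answer: TQR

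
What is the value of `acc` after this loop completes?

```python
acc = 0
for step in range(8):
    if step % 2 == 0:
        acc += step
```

Sum of even numbers 0 to 7
`acc` takes the values: 0 → 2 → 6 → 12

Answer: 12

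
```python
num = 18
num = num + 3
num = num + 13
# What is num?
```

Trace:
`num = 18` → num = 18
`num = num + 3` → num = 21
`num = num + 13` → num = 34
So num = 34

Answer: 34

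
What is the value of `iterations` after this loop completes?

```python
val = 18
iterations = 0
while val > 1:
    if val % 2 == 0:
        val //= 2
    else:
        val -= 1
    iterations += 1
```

Steps to reduce 18 to 1
`iterations` takes the values: 0 → 1 → 2 → 3 → 4 → 5

Answer: 5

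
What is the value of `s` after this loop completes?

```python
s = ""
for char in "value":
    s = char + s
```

Reverse 'value'
`s` takes the values: "" → "v" → "av" → "lav" → "ulav" → "eulav"

Answer: "eulav"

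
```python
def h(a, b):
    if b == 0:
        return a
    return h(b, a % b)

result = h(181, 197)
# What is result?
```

h(181, 197) -> h(197, 181) -> h(181, 16) -> h(16, 5) -> h(5, 1) -> h(1, 0) -> 1

Answer: 1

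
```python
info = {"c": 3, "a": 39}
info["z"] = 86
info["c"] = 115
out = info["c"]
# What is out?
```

Trace:
`info = {"c": 3, "a": 39}` → info = {'c': 3, 'a': 39}
`info["z"] = 86` → info = {'c': 3, 'a': 39, 'z': 86}
`info["c"] = 115` → info = {'c': 115, 'a': 39, 'z': 86}
`out = info["c"]` → out = 115
So out = 115

Answer: 115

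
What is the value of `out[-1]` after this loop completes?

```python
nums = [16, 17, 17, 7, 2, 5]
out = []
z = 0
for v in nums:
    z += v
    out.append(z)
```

Cumulative sum ends at 64
`out` takes the values: [] → [16] → [16, 33] → [16, 33, 50] → [16, 33, 50, 57] → [16, 33, 50, 57, 59] → [16, 33, 50, 57, 59, 64]
So `out[-1]` = 64

Answer: 64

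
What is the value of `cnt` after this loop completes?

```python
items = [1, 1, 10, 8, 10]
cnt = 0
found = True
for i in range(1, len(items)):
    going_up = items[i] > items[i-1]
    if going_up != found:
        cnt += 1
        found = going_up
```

Count direction changes in [1, 1, 10, 8, 10]
`cnt` takes the values: 0 → 1 → 2 → 3 → 4

Answer: 4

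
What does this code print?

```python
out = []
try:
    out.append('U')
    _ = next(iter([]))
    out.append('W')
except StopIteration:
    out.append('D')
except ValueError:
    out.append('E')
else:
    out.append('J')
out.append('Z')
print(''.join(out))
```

Execution trace: 'U' (try body) → 'D' (except StopIteration) → 'Z' (after the try/except). Output: UDZ

Answer: UDZ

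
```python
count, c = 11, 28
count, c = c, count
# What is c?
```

Trace:
`count, c = 11, 28` → count = 11; c = 28
`count, c = c, count` → count = 28; c = 11
So c = 11

Answer: 11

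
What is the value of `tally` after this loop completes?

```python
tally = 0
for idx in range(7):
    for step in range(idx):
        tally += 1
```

Triangle number: 0+1+2+...+6
`tally` takes the values: 0 → 1 → 2 → 3 → 4 → 5 → 6 → 7 → 8 → 9 → 10 → 11 → 12 → 13 → 14 → 15 → 16 → 17 → 18 → 19 → 20 → 21

Answer: 21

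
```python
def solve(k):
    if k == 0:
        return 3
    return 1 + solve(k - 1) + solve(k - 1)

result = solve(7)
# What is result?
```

solve(k) = 1 + 2·solve(k-1), solve(0)=3. Closed form: (3+1)·2^7 - 1 = 511.

Answer: 511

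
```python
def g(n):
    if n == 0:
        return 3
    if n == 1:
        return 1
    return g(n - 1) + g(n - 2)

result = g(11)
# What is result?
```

Build up from base cases: g(0)=3, g(1)=1, g(2)=4, g(3)=5, g(4)=9, g(5)=14, g(6)=23, ..., g(11)=254

Answer: 254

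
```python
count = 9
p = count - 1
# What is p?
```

Trace:
`count = 9` → count = 9
`p = count - 1` → p = 8
So p = 8

Answer: 8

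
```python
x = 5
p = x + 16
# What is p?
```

Trace:
`x = 5` → x = 5
`p = x + 16` → p = 21
So p = 21

Answer: 21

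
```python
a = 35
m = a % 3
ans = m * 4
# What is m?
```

Trace:
`a = 35` → a = 35
`m = a % 3` → m = 2
`ans = m * 4` → ans = 8
So m = 2

Answer: 2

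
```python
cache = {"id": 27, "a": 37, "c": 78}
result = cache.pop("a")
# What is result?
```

Trace:
`cache = {"id": 27, "a": 37, "c": 78}` → cache = {'id': 27, 'a': 37, 'c': 78}
`result = cache.pop("a")` → cache = {'id': 27, 'c': 78}; result = 37
So result = 37

Answer: 37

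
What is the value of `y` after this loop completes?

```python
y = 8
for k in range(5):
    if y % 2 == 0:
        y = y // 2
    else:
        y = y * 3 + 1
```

Collatz-style transformation from 8
`y` takes the values: 8 → 4 → 2 → 1 → 4 → 2

Answer: 2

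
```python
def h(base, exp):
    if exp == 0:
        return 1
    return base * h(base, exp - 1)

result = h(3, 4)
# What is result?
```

h(3, 4) = 3 * 3 * 3 * 3 = 81

Answer: 81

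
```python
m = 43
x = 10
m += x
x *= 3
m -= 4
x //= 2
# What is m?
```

Trace:
`m = 43` → m = 43
`x = 10` → x = 10
`m += x` → m = 53
`x *= 3` → x = 30
`m -= 4` → m = 49
`x //= 2` → x = 15
So m = 49

Answer: 49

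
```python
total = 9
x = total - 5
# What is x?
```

Trace:
`total = 9` → total = 9
`x = total - 5` → x = 4
So x = 4

Answer: 4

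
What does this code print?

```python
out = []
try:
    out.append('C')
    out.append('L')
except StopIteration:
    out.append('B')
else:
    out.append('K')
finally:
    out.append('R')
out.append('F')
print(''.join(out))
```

Execution trace: 'C' (try body) → 'L' (try body, no exception) → 'K' (else) → 'R' (finally) → 'F' (after the try/except). Output: CLKRF

Answer: CLKRF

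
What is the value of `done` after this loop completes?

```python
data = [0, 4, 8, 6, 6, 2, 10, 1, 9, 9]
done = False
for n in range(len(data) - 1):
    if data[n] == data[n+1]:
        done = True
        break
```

Check consecutive duplicates in [0, 4, 8, 6, 6, 2, 10, 1, 9, 9]
`done` takes the values: False → True

Answer: True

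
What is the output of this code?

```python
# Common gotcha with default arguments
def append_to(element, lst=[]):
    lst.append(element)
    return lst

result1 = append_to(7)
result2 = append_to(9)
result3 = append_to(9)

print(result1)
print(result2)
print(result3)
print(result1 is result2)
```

Key concept: mutable default argument gotcha.
Step by step:
`result1 = append_to(7)` → result1 = [7]
`result2 = append_to(9)` → result1 = [7, 9] (same object as result2); result2 = [7, 9] (same object as result1)
`result3 = append_to(9)` → result1 = [7, 9, 9] (same object as result2, result3); result2 = [7, 9, 9] (same object as result1, result3); result3 = [7, 9, 9] (same object as result1, result2)
`print(result1)` → prints [7, 9, 9]
`print(result2)` → prints [7, 9, 9]
`print(result3)` → prints [7, 9, 9]
`print(result1 is result2)` → prints True

Answer:
[7, 9, 9]
[7, 9, 9]
[7, 9, 9]
True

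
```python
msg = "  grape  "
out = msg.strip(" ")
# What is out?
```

Trace:
`msg = "  grape  "` → msg = '  grape  '
`out = msg.strip(" ")` → out = 'grape'
So out = 'grape'

Answer: 'grape'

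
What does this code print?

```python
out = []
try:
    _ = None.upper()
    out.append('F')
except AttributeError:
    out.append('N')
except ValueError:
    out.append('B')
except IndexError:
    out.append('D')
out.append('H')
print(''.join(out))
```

Execution trace: 'N' (except AttributeError) → 'H' (after the try/except). Output: NH

Answer: NH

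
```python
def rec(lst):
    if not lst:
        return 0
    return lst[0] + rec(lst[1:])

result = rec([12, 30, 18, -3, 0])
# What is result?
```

12 + 30 + 18 + (-3) + 0 + 0 = 57

Answer: 57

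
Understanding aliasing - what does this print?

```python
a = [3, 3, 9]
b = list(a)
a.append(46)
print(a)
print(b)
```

Key concept: list() constructor creates copy.
Step by step:
`a = [3, 3, 9]` → a = [3, 3, 9]
`b = list(a)` → b = [3, 3, 9]
`a.append(46)` → a = [3, 3, 9, 46]
`print(a)` → prints [3, 3, 9, 46]
`print(b)` → prints [3, 3, 9]

Answer:
[3, 3, 9, 46]
[3, 3, 9]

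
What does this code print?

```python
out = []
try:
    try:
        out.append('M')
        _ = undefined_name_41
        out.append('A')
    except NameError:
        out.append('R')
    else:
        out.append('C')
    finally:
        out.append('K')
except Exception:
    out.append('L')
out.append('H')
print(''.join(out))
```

Execution trace: 'M' (inner try body) → 'R' (inner except NameError) → 'K' (inner finally) → 'H' (after the try/except). Output: MRKH

Answer: MRKH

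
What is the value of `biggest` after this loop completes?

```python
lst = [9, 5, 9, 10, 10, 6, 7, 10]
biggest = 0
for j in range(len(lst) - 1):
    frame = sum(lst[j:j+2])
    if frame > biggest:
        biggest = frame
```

Max sum of 2-element window in [9, 5, 9, 10, 10, 6, 7, 10]
`biggest` takes the values: 0 → 14 → 19 → 20

Answer: 20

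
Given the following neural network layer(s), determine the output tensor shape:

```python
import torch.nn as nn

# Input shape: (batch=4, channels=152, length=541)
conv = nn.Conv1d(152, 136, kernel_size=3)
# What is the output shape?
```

Input: (4, 152, 541) -> Output: (4, 136, 539)

Answer: (4, 136, 539)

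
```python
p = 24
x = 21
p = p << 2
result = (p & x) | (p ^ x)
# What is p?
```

Trace:
`p = 24` → p = 24
`x = 21` → x = 21
`p = p << 2` → p = 96
`result = (p & x) | (p ^ x)` → result = 117
So p = 96

Answer: 96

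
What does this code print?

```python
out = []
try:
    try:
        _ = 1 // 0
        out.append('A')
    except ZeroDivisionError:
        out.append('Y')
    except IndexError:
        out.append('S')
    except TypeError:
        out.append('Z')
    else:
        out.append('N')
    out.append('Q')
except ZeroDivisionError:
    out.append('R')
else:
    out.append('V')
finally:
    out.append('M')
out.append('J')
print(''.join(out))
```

Execution trace: 'Y' (inner except ZeroDivisionError) → 'Q' (try body, no exception) → 'V' (else) → 'M' (finally) → 'J' (after the try/except). Output: YQVMJ

Answer: YQVMJ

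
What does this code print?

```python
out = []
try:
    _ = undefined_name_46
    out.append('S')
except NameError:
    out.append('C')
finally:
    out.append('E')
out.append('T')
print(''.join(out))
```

Execution trace: 'C' (except NameError) → 'E' (finally) → 'T' (after the try/except). Output: CET

Answer: CET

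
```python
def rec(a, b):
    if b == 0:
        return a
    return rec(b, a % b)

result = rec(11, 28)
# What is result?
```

rec(11, 28) -> rec(28, 11) -> rec(11, 6) -> rec(6, 5) -> rec(5, 1) -> rec(1, 0) -> 1

Answer: 1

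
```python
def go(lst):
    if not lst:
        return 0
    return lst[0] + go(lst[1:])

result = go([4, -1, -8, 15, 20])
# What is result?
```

4 + (-1) + (-8) + 15 + 20 + 0 = 30

Answer: 30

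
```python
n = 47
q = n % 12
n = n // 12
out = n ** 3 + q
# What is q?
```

Trace:
`n = 47` → n = 47
`q = n % 12` → q = 11
`n = n // 12` → n = 3
`out = n ** 3 + q` → out = 38
So q = 11

Answer: 11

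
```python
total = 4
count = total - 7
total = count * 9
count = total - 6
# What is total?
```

Trace:
`total = 4` → total = 4
`count = total - 7` → count = -3
`total = count * 9` → total = -27
`count = total - 6` → count = -33
So total = -27

Answer: -27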